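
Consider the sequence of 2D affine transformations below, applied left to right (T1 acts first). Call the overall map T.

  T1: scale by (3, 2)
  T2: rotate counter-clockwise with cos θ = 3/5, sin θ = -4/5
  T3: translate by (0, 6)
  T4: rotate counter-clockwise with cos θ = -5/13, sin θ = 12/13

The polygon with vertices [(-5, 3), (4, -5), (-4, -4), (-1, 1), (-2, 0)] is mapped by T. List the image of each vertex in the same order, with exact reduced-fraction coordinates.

image vertices: (-1191/65, -792/65), (596/65, 192/65), (-308/65, -1086/65), (-571/65, -252/65), (-558/65, -486/65)

T1 scale by (3, 2): (-5, 3) → (-15, 6); (4, -5) → (12, -10); (-4, -4) → (-12, -8); (-1, 1) → (-3, 2); (-2, 0) → (-6, 0)
T2 rotate counter-clockwise with cos θ = 3/5, sin θ = -4/5: (-15, 6) → (-21/5, 78/5); (12, -10) → (-4/5, -78/5); (-12, -8) → (-68/5, 24/5); (-3, 2) → (-1/5, 18/5); (-6, 0) → (-18/5, 24/5)
T3 translate by (0, 6): (-21/5, 78/5) → (-21/5, 108/5); (-4/5, -78/5) → (-4/5, -48/5); (-68/5, 24/5) → (-68/5, 54/5); (-1/5, 18/5) → (-1/5, 48/5); (-18/5, 24/5) → (-18/5, 54/5)
T4 rotate counter-clockwise with cos θ = -5/13, sin θ = 12/13: (-21/5, 108/5) → (-1191/65, -792/65); (-4/5, -48/5) → (596/65, 192/65); (-68/5, 54/5) → (-308/65, -1086/65); (-1/5, 48/5) → (-571/65, -252/65); (-18/5, 54/5) → (-558/65, -486/65)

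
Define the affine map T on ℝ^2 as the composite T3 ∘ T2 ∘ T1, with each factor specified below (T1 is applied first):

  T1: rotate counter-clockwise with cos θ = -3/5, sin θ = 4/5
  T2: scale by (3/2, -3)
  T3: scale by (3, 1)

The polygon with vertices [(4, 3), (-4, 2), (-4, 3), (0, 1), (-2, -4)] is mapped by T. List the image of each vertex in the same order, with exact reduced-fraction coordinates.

T1 rotate counter-clockwise with cos θ = -3/5, sin θ = 4/5: (4, 3) → (-24/5, 7/5); (-4, 2) → (4/5, -22/5); (-4, 3) → (0, -5); (0, 1) → (-4/5, -3/5); (-2, -4) → (22/5, 4/5)
T2 scale by (3/2, -3): (-24/5, 7/5) → (-36/5, -21/5); (4/5, -22/5) → (6/5, 66/5); (0, -5) → (0, 15); (-4/5, -3/5) → (-6/5, 9/5); (22/5, 4/5) → (33/5, -12/5)
T3 scale by (3, 1): (-36/5, -21/5) → (-108/5, -21/5); (6/5, 66/5) → (18/5, 66/5); (0, 15) → (0, 15); (-6/5, 9/5) → (-18/5, 9/5); (33/5, -12/5) → (99/5, -12/5)

image vertices: (-108/5, -21/5), (18/5, 66/5), (0, 15), (-18/5, 9/5), (99/5, -12/5)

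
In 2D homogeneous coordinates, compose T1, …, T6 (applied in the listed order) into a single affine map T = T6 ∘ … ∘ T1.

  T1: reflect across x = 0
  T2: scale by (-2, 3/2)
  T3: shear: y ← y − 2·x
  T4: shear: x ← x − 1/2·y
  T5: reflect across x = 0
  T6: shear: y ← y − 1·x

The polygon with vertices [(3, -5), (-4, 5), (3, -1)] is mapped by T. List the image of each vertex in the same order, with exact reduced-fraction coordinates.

image vertices: (-63/4, -15/4), (79/4, 15/4), (-51/4, -3/4)

T1 reflect across x = 0: (3, -5) → (-3, -5); (-4, 5) → (4, 5); (3, -1) → (-3, -1)
T2 scale by (-2, 3/2): (-3, -5) → (6, -15/2); (4, 5) → (-8, 15/2); (-3, -1) → (6, -3/2)
T3 shear: y ← y − 2·x: (6, -15/2) → (6, -39/2); (-8, 15/2) → (-8, 47/2); (6, -3/2) → (6, -27/2)
T4 shear: x ← x − 1/2·y: (6, -39/2) → (63/4, -39/2); (-8, 47/2) → (-79/4, 47/2); (6, -27/2) → (51/4, -27/2)
T5 reflect across x = 0: (63/4, -39/2) → (-63/4, -39/2); (-79/4, 47/2) → (79/4, 47/2); (51/4, -27/2) → (-51/4, -27/2)
T6 shear: y ← y − 1·x: (-63/4, -39/2) → (-63/4, -15/4); (79/4, 47/2) → (79/4, 15/4); (-51/4, -27/2) → (-51/4, -3/4)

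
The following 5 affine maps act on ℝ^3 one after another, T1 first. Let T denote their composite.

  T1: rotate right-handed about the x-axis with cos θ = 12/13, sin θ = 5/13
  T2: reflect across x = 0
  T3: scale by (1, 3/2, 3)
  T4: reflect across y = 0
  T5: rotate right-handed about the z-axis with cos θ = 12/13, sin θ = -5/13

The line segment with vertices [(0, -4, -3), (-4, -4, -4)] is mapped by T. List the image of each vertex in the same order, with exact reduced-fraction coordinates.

image vertices: (495/338, 594/169, -168/13), (834/169, 244/169, -204/13)

T1 rotate right-handed about the x-axis with cos θ = 12/13, sin θ = 5/13: (0, -4, -3) → (0, -33/13, -56/13); (-4, -4, -4) → (-4, -28/13, -68/13)
T2 reflect across x = 0: (0, -33/13, -56/13) → (0, -33/13, -56/13); (-4, -28/13, -68/13) → (4, -28/13, -68/13)
T3 scale by (1, 3/2, 3): (0, -33/13, -56/13) → (0, -99/26, -168/13); (4, -28/13, -68/13) → (4, -42/13, -204/13)
T4 reflect across y = 0: (0, -99/26, -168/13) → (0, 99/26, -168/13); (4, -42/13, -204/13) → (4, 42/13, -204/13)
T5 rotate right-handed about the z-axis with cos θ = 12/13, sin θ = -5/13: (0, 99/26, -168/13) → (495/338, 594/169, -168/13); (4, 42/13, -204/13) → (834/169, 244/169, -204/13)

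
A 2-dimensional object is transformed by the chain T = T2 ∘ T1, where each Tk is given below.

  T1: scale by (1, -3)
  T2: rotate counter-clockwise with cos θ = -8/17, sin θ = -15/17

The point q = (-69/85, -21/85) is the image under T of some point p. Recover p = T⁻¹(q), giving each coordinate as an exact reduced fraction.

p = (3/5, 1/5)

T1 = [1 0 0; 0 -3 0; 0 0 1]
T2·T1 = [-8/17 -45/17 0; -15/17 24/17 0; 0 0 1]
det M = -3; M⁻¹ = [-8/17 -15/17 0; -5/17 8/51 0; 0 0 1]
M⁻¹ · (-69/85, -21/85)ᵀ = (3/5, 1/5)ᵀ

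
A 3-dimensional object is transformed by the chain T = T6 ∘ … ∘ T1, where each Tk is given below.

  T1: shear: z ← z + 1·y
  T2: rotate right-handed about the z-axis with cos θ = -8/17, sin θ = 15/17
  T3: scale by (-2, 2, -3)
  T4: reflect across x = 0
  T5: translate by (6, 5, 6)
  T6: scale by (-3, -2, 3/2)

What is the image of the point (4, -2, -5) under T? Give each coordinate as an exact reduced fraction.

T1 shear: z ← z + 1·y: (4, -2, -5) → (4, -2, -7)
T2 rotate right-handed about the z-axis with cos θ = -8/17, sin θ = 15/17: (4, -2, -7) → (-2/17, 76/17, -7)
T3 scale by (-2, 2, -3): (-2/17, 76/17, -7) → (4/17, 152/17, 21)
T4 reflect across x = 0: (4/17, 152/17, 21) → (-4/17, 152/17, 21)
T5 translate by (6, 5, 6): (-4/17, 152/17, 21) → (98/17, 237/17, 27)
T6 scale by (-3, -2, 3/2): (98/17, 237/17, 27) → (-294/17, -474/17, 81/2)

T(p) = (-294/17, -474/17, 81/2)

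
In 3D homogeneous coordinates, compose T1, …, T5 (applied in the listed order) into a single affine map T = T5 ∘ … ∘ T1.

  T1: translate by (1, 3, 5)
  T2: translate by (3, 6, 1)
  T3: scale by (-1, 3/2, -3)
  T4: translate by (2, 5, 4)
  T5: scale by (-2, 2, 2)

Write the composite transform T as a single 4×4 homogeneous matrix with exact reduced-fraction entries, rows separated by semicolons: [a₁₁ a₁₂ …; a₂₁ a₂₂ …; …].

T1 = [1 0 0 1; 0 1 0 3; 0 0 1 5; 0 0 0 1]
T2·T1 = [1 0 0 4; 0 1 0 9; 0 0 1 6; 0 0 0 1]
T3·…·T1 = [-1 0 0 -4; 0 3/2 0 27/2; 0 0 -3 -18; 0 0 0 1]
T4·…·T1 = [-1 0 0 -2; 0 3/2 0 37/2; 0 0 -3 -14; 0 0 0 1]
T5·…·T1 = [2 0 0 4; 0 3 0 37; 0 0 -6 -28; 0 0 0 1]

T = [2 0 0 4; 0 3 0 37; 0 0 -6 -28; 0 0 0 1]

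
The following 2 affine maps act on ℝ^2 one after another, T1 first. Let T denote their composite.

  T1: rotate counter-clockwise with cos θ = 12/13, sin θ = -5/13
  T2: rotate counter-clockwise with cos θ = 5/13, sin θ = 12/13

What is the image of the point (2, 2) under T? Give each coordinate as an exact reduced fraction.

T1 rotate counter-clockwise with cos θ = 12/13, sin θ = -5/13: (2, 2) → (34/13, 14/13)
T2 rotate counter-clockwise with cos θ = 5/13, sin θ = 12/13: (34/13, 14/13) → (2/169, 478/169)

T(p) = (2/169, 478/169)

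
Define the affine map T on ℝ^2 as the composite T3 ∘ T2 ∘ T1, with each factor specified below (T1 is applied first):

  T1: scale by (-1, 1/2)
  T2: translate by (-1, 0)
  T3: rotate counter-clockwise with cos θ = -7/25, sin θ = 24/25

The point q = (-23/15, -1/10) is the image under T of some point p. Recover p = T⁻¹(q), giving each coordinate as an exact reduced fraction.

T1 = [-1 0 0; 0 1/2 0; 0 0 1]
T2·T1 = [-1 0 -1; 0 1/2 0; 0 0 1]
T3·…·T1 = [7/25 -12/25 7/25; -24/25 -7/50 -24/25; 0 0 1]
det M = -1/2; M⁻¹ = [7/25 -24/25 -1; -48/25 -14/25 0; 0 0 1]
M⁻¹ · (-23/15, -1/10)ᵀ = (-4/3, 3)ᵀ

p = (-4/3, 3)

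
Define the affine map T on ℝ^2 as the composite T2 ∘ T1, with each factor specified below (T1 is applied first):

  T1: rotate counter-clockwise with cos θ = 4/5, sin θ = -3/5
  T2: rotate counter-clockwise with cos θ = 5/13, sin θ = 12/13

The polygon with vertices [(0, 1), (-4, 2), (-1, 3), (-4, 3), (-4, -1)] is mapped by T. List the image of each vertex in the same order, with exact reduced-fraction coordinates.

image vertices: (-33/65, 56/65), (-58/13, -4/13), (-31/13, 27/13), (-323/65, 36/65), (-191/65, -188/65)

T1 rotate counter-clockwise with cos θ = 4/5, sin θ = -3/5: (0, 1) → (3/5, 4/5); (-4, 2) → (-2, 4); (-1, 3) → (1, 3); (-4, 3) → (-7/5, 24/5); (-4, -1) → (-19/5, 8/5)
T2 rotate counter-clockwise with cos θ = 5/13, sin θ = 12/13: (3/5, 4/5) → (-33/65, 56/65); (-2, 4) → (-58/13, -4/13); (1, 3) → (-31/13, 27/13); (-7/5, 24/5) → (-323/65, 36/65); (-19/5, 8/5) → (-191/65, -188/65)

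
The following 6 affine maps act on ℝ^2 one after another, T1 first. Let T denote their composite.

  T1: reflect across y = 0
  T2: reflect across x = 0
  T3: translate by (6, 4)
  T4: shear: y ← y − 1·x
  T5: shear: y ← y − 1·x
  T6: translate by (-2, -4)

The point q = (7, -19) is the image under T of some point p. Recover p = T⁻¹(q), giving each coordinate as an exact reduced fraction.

p = (-3, 1)

T1 = [1 0 0; 0 -1 0; 0 0 1]
T2·T1 = [-1 0 0; 0 -1 0; 0 0 1]
T3·…·T1 = [-1 0 6; 0 -1 4; 0 0 1]
T4·…·T1 = [-1 0 6; 1 -1 -2; 0 0 1]
T5·…·T1 = [-1 0 6; 2 -1 -8; 0 0 1]
T6·…·T1 = [-1 0 4; 2 -1 -12; 0 0 1]
det M = 1; M⁻¹ = [-1 0 4; -2 -1 -4; 0 0 1]
M⁻¹ · (7, -19)ᵀ = (-3, 1)ᵀ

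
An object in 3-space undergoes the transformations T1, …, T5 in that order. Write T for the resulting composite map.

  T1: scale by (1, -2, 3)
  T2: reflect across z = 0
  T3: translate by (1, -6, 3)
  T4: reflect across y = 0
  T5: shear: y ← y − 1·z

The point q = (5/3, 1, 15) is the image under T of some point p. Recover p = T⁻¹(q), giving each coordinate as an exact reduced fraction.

p = (2/3, 5, -4)

T1 = [1 0 0 0; 0 -2 0 0; 0 0 3 0; 0 0 0 1]
T2·T1 = [1 0 0 0; 0 -2 0 0; 0 0 -3 0; 0 0 0 1]
T3·…·T1 = [1 0 0 1; 0 -2 0 -6; 0 0 -3 3; 0 0 0 1]
T4·…·T1 = [1 0 0 1; 0 2 0 6; 0 0 -3 3; 0 0 0 1]
T5·…·T1 = [1 0 0 1; 0 2 3 3; 0 0 -3 3; 0 0 0 1]
det M = -6; M⁻¹ = [1 0 0 -1; 0 1/2 1/2 -3; 0 0 -1/3 1; 0 0 0 1]
M⁻¹ · (5/3, 1, 15)ᵀ = (2/3, 5, -4)ᵀ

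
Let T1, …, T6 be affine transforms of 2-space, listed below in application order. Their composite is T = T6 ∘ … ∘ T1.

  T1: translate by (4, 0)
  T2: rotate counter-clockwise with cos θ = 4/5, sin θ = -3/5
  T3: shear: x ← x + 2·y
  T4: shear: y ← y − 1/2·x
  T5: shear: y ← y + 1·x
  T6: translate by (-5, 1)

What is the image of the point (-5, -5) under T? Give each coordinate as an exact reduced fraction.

T(p) = (-78/5, -77/10)

T1 translate by (4, 0): (-5, -5) → (-1, -5)
T2 rotate counter-clockwise with cos θ = 4/5, sin θ = -3/5: (-1, -5) → (-19/5, -17/5)
T3 shear: x ← x + 2·y: (-19/5, -17/5) → (-53/5, -17/5)
T4 shear: y ← y − 1/2·x: (-53/5, -17/5) → (-53/5, 19/10)
T5 shear: y ← y + 1·x: (-53/5, 19/10) → (-53/5, -87/10)
T6 translate by (-5, 1): (-53/5, -87/10) → (-78/5, -77/10)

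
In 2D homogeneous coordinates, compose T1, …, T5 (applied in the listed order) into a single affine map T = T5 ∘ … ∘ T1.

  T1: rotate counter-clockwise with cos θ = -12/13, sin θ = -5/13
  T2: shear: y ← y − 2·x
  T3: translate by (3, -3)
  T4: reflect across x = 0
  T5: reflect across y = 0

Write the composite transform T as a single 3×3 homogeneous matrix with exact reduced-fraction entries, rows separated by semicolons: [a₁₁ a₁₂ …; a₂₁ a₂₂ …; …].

T = [12/13 -5/13 -3; -19/13 22/13 3; 0 0 1]

T1 = [-12/13 5/13 0; -5/13 -12/13 0; 0 0 1]
T2·T1 = [-12/13 5/13 0; 19/13 -22/13 0; 0 0 1]
T3·…·T1 = [-12/13 5/13 3; 19/13 -22/13 -3; 0 0 1]
T4·…·T1 = [12/13 -5/13 -3; 19/13 -22/13 -3; 0 0 1]
T5·…·T1 = [12/13 -5/13 -3; -19/13 22/13 3; 0 0 1]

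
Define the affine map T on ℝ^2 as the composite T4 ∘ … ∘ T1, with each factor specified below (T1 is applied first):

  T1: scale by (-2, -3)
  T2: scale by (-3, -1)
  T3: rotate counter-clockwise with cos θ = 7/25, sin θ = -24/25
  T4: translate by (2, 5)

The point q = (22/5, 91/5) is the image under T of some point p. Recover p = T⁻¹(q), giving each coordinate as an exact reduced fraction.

p = (-2, 2)

T1 = [-2 0 0; 0 -3 0; 0 0 1]
T2·T1 = [6 0 0; 0 3 0; 0 0 1]
T3·…·T1 = [42/25 72/25 0; -144/25 21/25 0; 0 0 1]
T4·…·T1 = [42/25 72/25 2; -144/25 21/25 5; 0 0 1]
det M = 18; M⁻¹ = [7/150 -4/25 53/75; 8/25 7/75 -83/75; 0 0 1]
M⁻¹ · (22/5, 91/5)ᵀ = (-2, 2)ᵀ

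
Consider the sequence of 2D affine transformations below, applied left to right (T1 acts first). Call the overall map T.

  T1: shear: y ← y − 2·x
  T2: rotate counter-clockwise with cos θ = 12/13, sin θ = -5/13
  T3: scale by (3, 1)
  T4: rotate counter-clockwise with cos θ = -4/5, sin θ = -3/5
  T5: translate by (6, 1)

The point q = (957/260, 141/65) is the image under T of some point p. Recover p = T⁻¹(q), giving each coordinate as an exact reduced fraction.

p = (5/4, 1/2)

T1 = [1 0 0; -2 1 0; 0 0 1]
T2·T1 = [2/13 5/13 0; -29/13 12/13 0; 0 0 1]
T3·…·T1 = [6/13 15/13 0; -29/13 12/13 0; 0 0 1]
T4·…·T1 = [-111/65 -24/65 0; 98/65 -93/65 0; 0 0 1]
T5·…·T1 = [-111/65 -24/65 6; 98/65 -93/65 1; 0 0 1]
det M = 3; M⁻¹ = [-31/65 8/65 178/65; -98/195 -37/65 233/65; 0 0 1]
M⁻¹ · (957/260, 141/65)ᵀ = (5/4, 1/2)ᵀ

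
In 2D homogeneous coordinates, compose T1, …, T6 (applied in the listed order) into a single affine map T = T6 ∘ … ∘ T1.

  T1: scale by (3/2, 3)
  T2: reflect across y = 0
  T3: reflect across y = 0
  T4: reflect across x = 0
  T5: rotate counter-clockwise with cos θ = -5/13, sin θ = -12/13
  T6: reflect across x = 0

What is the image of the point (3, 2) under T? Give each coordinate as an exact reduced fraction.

T1 scale by (3/2, 3): (3, 2) → (9/2, 6)
T2 reflect across y = 0: (9/2, 6) → (9/2, -6)
T3 reflect across y = 0: (9/2, -6) → (9/2, 6)
T4 reflect across x = 0: (9/2, 6) → (-9/2, 6)
T5 rotate counter-clockwise with cos θ = -5/13, sin θ = -12/13: (-9/2, 6) → (189/26, 24/13)
T6 reflect across x = 0: (189/26, 24/13) → (-189/26, 24/13)

T(p) = (-189/26, 24/13)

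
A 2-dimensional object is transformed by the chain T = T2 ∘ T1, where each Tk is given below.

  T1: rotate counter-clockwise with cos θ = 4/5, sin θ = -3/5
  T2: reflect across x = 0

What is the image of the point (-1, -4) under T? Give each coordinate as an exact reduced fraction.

T1 rotate counter-clockwise with cos θ = 4/5, sin θ = -3/5: (-1, -4) → (-16/5, -13/5)
T2 reflect across x = 0: (-16/5, -13/5) → (16/5, -13/5)

T(p) = (16/5, -13/5)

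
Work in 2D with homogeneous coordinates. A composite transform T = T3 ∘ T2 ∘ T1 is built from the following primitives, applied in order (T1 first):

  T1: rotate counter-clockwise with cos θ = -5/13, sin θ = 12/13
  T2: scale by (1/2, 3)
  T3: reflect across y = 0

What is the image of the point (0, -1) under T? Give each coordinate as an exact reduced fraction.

T(p) = (6/13, -15/13)

T1 rotate counter-clockwise with cos θ = -5/13, sin θ = 12/13: (0, -1) → (12/13, 5/13)
T2 scale by (1/2, 3): (12/13, 5/13) → (6/13, 15/13)
T3 reflect across y = 0: (6/13, 15/13) → (6/13, -15/13)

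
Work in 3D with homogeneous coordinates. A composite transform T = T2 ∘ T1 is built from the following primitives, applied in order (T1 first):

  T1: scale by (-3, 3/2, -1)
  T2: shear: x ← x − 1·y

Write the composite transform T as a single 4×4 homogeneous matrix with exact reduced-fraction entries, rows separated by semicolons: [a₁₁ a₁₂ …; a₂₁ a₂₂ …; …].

T = [-3 -3/2 0 0; 0 3/2 0 0; 0 0 -1 0; 0 0 0 1]

T1 = [-3 0 0 0; 0 3/2 0 0; 0 0 -1 0; 0 0 0 1]
T2·T1 = [-3 -3/2 0 0; 0 3/2 0 0; 0 0 -1 0; 0 0 0 1]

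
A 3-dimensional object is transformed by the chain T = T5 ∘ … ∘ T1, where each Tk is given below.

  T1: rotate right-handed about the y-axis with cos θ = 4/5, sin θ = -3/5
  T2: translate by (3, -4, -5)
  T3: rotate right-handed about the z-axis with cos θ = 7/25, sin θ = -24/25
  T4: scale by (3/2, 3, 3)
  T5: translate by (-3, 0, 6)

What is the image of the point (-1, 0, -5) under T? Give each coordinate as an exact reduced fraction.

T1 rotate right-handed about the y-axis with cos θ = 4/5, sin θ = -3/5: (-1, 0, -5) → (11/5, 0, -23/5)
T2 translate by (3, -4, -5): (11/5, 0, -23/5) → (26/5, -4, -48/5)
T3 rotate right-handed about the z-axis with cos θ = 7/25, sin θ = -24/25: (26/5, -4, -48/5) → (-298/125, -764/125, -48/5)
T4 scale by (3/2, 3, 3): (-298/125, -764/125, -48/5) → (-447/125, -2292/125, -144/5)
T5 translate by (-3, 0, 6): (-447/125, -2292/125, -144/5) → (-822/125, -2292/125, -114/5)

T(p) = (-822/125, -2292/125, -114/5)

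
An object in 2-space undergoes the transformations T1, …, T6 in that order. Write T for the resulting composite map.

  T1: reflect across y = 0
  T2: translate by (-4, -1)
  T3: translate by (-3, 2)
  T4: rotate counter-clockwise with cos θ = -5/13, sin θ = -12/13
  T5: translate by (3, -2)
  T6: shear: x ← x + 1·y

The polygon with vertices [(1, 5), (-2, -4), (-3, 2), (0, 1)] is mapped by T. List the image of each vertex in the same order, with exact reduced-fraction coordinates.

image vertices: (87/13, 66/13), (201/13, 57/13), (176/13, 99/13), (132/13, 58/13)

T1 reflect across y = 0: (1, 5) → (1, -5); (-2, -4) → (-2, 4); (-3, 2) → (-3, -2); (0, 1) → (0, -1)
T2 translate by (-4, -1): (1, -5) → (-3, -6); (-2, 4) → (-6, 3); (-3, -2) → (-7, -3); (0, -1) → (-4, -2)
T3 translate by (-3, 2): (-3, -6) → (-6, -4); (-6, 3) → (-9, 5); (-7, -3) → (-10, -1); (-4, -2) → (-7, 0)
T4 rotate counter-clockwise with cos θ = -5/13, sin θ = -12/13: (-6, -4) → (-18/13, 92/13); (-9, 5) → (105/13, 83/13); (-10, -1) → (38/13, 125/13); (-7, 0) → (35/13, 84/13)
T5 translate by (3, -2): (-18/13, 92/13) → (21/13, 66/13); (105/13, 83/13) → (144/13, 57/13); (38/13, 125/13) → (77/13, 99/13); (35/13, 84/13) → (74/13, 58/13)
T6 shear: x ← x + 1·y: (21/13, 66/13) → (87/13, 66/13); (144/13, 57/13) → (201/13, 57/13); (77/13, 99/13) → (176/13, 99/13); (74/13, 58/13) → (132/13, 58/13)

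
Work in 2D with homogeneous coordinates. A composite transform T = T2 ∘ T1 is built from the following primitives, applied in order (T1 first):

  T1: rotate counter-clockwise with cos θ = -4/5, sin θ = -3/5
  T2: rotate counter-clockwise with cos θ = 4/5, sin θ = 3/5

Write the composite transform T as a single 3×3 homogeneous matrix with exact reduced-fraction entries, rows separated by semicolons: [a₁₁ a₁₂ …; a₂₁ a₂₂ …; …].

T = [-7/25 24/25 0; -24/25 -7/25 0; 0 0 1]

T1 = [-4/5 3/5 0; -3/5 -4/5 0; 0 0 1]
T2·T1 = [-7/25 24/25 0; -24/25 -7/25 0; 0 0 1]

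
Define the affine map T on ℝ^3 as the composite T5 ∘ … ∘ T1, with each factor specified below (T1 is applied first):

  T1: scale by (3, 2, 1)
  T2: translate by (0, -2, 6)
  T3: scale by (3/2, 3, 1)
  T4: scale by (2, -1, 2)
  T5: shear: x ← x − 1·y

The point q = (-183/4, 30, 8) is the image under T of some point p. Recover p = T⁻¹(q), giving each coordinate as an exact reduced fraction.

T1 = [3 0 0 0; 0 2 0 0; 0 0 1 0; 0 0 0 1]
T2·T1 = [3 0 0 0; 0 2 0 -2; 0 0 1 6; 0 0 0 1]
T3·…·T1 = [9/2 0 0 0; 0 6 0 -6; 0 0 1 6; 0 0 0 1]
T4·…·T1 = [9 0 0 0; 0 -6 0 6; 0 0 2 12; 0 0 0 1]
T5·…·T1 = [9 6 0 -6; 0 -6 0 6; 0 0 2 12; 0 0 0 1]
det M = -108; M⁻¹ = [1/9 1/9 0 0; 0 -1/6 0 1; 0 0 1/2 -6; 0 0 0 1]
M⁻¹ · (-183/4, 30, 8)ᵀ = (-7/4, -4, -2)ᵀ

p = (-7/4, -4, -2)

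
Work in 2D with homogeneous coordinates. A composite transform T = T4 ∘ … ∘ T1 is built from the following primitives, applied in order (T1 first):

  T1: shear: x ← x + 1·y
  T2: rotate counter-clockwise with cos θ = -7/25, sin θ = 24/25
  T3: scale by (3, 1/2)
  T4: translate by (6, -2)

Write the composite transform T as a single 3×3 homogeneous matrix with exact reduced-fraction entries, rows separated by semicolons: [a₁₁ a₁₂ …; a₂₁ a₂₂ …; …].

T1 = [1 1 0; 0 1 0; 0 0 1]
T2·T1 = [-7/25 -31/25 0; 24/25 17/25 0; 0 0 1]
T3·…·T1 = [-21/25 -93/25 0; 12/25 17/50 0; 0 0 1]
T4·…·T1 = [-21/25 -93/25 6; 12/25 17/50 -2; 0 0 1]

T = [-21/25 -93/25 6; 12/25 17/50 -2; 0 0 1]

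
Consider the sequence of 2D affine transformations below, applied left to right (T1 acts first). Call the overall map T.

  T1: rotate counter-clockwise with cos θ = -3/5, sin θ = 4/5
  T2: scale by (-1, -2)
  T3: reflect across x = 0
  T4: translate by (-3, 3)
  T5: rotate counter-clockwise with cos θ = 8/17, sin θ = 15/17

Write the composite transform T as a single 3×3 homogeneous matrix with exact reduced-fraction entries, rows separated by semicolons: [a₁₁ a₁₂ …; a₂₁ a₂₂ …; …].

T = [96/85 -122/85 -69/17; -109/85 -12/85 -21/17; 0 0 1]

T1 = [-3/5 -4/5 0; 4/5 -3/5 0; 0 0 1]
T2·T1 = [3/5 4/5 0; -8/5 6/5 0; 0 0 1]
T3·…·T1 = [-3/5 -4/5 0; -8/5 6/5 0; 0 0 1]
T4·…·T1 = [-3/5 -4/5 -3; -8/5 6/5 3; 0 0 1]
T5·…·T1 = [96/85 -122/85 -69/17; -109/85 -12/85 -21/17; 0 0 1]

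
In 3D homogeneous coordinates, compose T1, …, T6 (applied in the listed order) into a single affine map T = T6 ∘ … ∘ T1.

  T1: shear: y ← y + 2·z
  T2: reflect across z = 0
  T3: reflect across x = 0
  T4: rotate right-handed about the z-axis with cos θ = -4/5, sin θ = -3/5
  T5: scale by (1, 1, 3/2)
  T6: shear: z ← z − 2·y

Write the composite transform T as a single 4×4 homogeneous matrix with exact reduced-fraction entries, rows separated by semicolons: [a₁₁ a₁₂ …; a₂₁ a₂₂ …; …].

T1 = [1 0 0 0; 0 1 2 0; 0 0 1 0; 0 0 0 1]
T2·T1 = [1 0 0 0; 0 1 2 0; 0 0 -1 0; 0 0 0 1]
T3·…·T1 = [-1 0 0 0; 0 1 2 0; 0 0 -1 0; 0 0 0 1]
T4·…·T1 = [4/5 3/5 6/5 0; 3/5 -4/5 -8/5 0; 0 0 -1 0; 0 0 0 1]
T5·…·T1 = [4/5 3/5 6/5 0; 3/5 -4/5 -8/5 0; 0 0 -3/2 0; 0 0 0 1]
T6·…·T1 = [4/5 3/5 6/5 0; 3/5 -4/5 -8/5 0; -6/5 8/5 17/10 0; 0 0 0 1]

T = [4/5 3/5 6/5 0; 3/5 -4/5 -8/5 0; -6/5 8/5 17/10 0; 0 0 0 1]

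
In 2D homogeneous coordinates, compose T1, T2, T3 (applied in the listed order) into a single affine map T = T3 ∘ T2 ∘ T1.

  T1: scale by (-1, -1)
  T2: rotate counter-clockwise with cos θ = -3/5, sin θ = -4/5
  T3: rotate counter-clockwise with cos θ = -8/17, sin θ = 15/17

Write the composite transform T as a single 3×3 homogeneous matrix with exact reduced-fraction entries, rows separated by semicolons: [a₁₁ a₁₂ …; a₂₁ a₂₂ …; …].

T = [-84/85 -13/85 0; 13/85 -84/85 0; 0 0 1]

T1 = [-1 0 0; 0 -1 0; 0 0 1]
T2·T1 = [3/5 -4/5 0; 4/5 3/5 0; 0 0 1]
T3·…·T1 = [-84/85 -13/85 0; 13/85 -84/85 0; 0 0 1]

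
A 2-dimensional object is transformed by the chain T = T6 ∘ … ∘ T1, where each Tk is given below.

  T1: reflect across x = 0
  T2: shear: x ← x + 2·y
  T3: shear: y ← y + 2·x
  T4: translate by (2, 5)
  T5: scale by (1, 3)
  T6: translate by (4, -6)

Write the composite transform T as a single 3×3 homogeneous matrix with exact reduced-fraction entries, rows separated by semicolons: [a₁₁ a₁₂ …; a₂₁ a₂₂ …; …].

T = [-1 2 6; -6 15 9; 0 0 1]

T1 = [-1 0 0; 0 1 0; 0 0 1]
T2·T1 = [-1 2 0; 0 1 0; 0 0 1]
T3·…·T1 = [-1 2 0; -2 5 0; 0 0 1]
T4·…·T1 = [-1 2 2; -2 5 5; 0 0 1]
T5·…·T1 = [-1 2 2; -6 15 15; 0 0 1]
T6·…·T1 = [-1 2 6; -6 15 9; 0 0 1]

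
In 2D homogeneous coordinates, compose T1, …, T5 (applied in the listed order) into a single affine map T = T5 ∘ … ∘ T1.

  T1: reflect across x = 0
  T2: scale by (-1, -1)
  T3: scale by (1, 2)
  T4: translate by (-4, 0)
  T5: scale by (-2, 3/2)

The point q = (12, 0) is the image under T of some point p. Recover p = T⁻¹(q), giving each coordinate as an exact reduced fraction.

T1 = [-1 0 0; 0 1 0; 0 0 1]
T2·T1 = [1 0 0; 0 -1 0; 0 0 1]
T3·…·T1 = [1 0 0; 0 -2 0; 0 0 1]
T4·…·T1 = [1 0 -4; 0 -2 0; 0 0 1]
T5·…·T1 = [-2 0 8; 0 -3 0; 0 0 1]
det M = 6; M⁻¹ = [-1/2 0 4; 0 -1/3 0; 0 0 1]
M⁻¹ · (12, 0)ᵀ = (-2, 0)ᵀ

p = (-2, 0)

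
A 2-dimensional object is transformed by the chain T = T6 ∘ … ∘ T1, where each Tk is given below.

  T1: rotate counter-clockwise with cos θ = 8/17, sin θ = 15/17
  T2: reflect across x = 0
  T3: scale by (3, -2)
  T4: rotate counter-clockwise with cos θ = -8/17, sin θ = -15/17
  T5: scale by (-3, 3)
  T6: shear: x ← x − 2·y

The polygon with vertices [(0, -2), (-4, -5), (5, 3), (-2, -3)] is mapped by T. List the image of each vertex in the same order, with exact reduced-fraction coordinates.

T1 rotate counter-clockwise with cos θ = 8/17, sin θ = 15/17: (0, -2) → (30/17, -16/17); (-4, -5) → (43/17, -100/17); (5, 3) → (-5/17, 99/17); (-2, -3) → (29/17, -54/17)
T2 reflect across x = 0: (30/17, -16/17) → (-30/17, -16/17); (43/17, -100/17) → (-43/17, -100/17); (-5/17, 99/17) → (5/17, 99/17); (29/17, -54/17) → (-29/17, -54/17)
T3 scale by (3, -2): (-30/17, -16/17) → (-90/17, 32/17); (-43/17, -100/17) → (-129/17, 200/17); (5/17, 99/17) → (15/17, -198/17); (-29/17, -54/17) → (-87/17, 108/17)
T4 rotate counter-clockwise with cos θ = -8/17, sin θ = -15/17: (-90/17, 32/17) → (1200/289, 1094/289); (-129/17, 200/17) → (4032/289, 335/289); (15/17, -198/17) → (-3090/289, 1359/289); (-87/17, 108/17) → (2316/289, 441/289)
T5 scale by (-3, 3): (1200/289, 1094/289) → (-3600/289, 3282/289); (4032/289, 335/289) → (-12096/289, 1005/289); (-3090/289, 1359/289) → (9270/289, 4077/289); (2316/289, 441/289) → (-6948/289, 1323/289)
T6 shear: x ← x − 2·y: (-3600/289, 3282/289) → (-10164/289, 3282/289); (-12096/289, 1005/289) → (-14106/289, 1005/289); (9270/289, 4077/289) → (1116/289, 4077/289); (-6948/289, 1323/289) → (-9594/289, 1323/289)

image vertices: (-10164/289, 3282/289), (-14106/289, 1005/289), (1116/289, 4077/289), (-9594/289, 1323/289)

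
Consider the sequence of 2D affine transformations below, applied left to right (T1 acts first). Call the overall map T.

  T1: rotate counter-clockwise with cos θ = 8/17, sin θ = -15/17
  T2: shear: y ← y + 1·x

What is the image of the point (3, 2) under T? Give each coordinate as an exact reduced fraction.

T1 rotate counter-clockwise with cos θ = 8/17, sin θ = -15/17: (3, 2) → (54/17, -29/17)
T2 shear: y ← y + 1·x: (54/17, -29/17) → (54/17, 25/17)

T(p) = (54/17, 25/17)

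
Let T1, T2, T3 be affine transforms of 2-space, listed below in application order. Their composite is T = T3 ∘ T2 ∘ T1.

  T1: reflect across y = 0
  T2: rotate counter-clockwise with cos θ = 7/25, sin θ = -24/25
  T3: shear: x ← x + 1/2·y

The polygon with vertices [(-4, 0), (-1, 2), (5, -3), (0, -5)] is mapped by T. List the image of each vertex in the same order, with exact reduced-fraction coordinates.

image vertices: (4/5, 96/25), (-2, 2/5), (23/10, -99/25), (11/2, 7/5)

T1 reflect across y = 0: (-4, 0) → (-4, 0); (-1, 2) → (-1, -2); (5, -3) → (5, 3); (0, -5) → (0, 5)
T2 rotate counter-clockwise with cos θ = 7/25, sin θ = -24/25: (-4, 0) → (-28/25, 96/25); (-1, -2) → (-11/5, 2/5); (5, 3) → (107/25, -99/25); (0, 5) → (24/5, 7/5)
T3 shear: x ← x + 1/2·y: (-28/25, 96/25) → (4/5, 96/25); (-11/5, 2/5) → (-2, 2/5); (107/25, -99/25) → (23/10, -99/25); (24/5, 7/5) → (11/2, 7/5)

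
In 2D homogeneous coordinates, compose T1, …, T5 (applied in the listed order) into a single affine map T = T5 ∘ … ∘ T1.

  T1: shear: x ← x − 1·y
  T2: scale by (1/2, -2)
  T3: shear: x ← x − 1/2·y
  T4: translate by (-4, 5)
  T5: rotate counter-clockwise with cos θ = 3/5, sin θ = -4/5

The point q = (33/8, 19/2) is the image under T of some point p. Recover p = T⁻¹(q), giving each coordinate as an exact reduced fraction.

p = (-1/4, -2)

T1 = [1 -1 0; 0 1 0; 0 0 1]
T2·T1 = [1/2 -1/2 0; 0 -2 0; 0 0 1]
T3·…·T1 = [1/2 1/2 0; 0 -2 0; 0 0 1]
T4·…·T1 = [1/2 1/2 -4; 0 -2 5; 0 0 1]
T5·…·T1 = [3/10 -13/10 8/5; -2/5 -8/5 31/5; 0 0 1]
det M = -1; M⁻¹ = [8/5 -13/10 11/2; -2/5 -3/10 5/2; 0 0 1]
M⁻¹ · (33/8, 19/2)ᵀ = (-1/4, -2)ᵀ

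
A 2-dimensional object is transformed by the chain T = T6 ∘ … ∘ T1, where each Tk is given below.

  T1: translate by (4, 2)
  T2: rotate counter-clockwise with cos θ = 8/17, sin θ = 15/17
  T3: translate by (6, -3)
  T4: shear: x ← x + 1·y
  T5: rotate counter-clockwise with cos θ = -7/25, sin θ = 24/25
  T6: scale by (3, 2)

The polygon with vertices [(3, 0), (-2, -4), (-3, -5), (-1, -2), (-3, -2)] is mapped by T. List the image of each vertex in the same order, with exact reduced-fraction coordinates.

T1 translate by (4, 2): (3, 0) → (7, 2); (-2, -4) → (2, -2); (-3, -5) → (1, -3); (-1, -2) → (3, 0); (-3, -2) → (1, 0)
T2 rotate counter-clockwise with cos θ = 8/17, sin θ = 15/17: (7, 2) → (26/17, 121/17); (2, -2) → (46/17, 14/17); (1, -3) → (53/17, -9/17); (3, 0) → (24/17, 45/17); (1, 0) → (8/17, 15/17)
T3 translate by (6, -3): (26/17, 121/17) → (128/17, 70/17); (46/17, 14/17) → (148/17, -37/17); (53/17, -9/17) → (155/17, -60/17); (24/17, 45/17) → (126/17, -6/17); (8/17, 15/17) → (110/17, -36/17)
T4 shear: x ← x + 1·y: (128/17, 70/17) → (198/17, 70/17); (148/17, -37/17) → (111/17, -37/17); (155/17, -60/17) → (95/17, -60/17); (126/17, -6/17) → (120/17, -6/17); (110/17, -36/17) → (74/17, -36/17)
T5 rotate counter-clockwise with cos θ = -7/25, sin θ = 24/25: (198/17, 70/17) → (-3066/425, 4262/425); (111/17, -37/17) → (111/425, 2923/425); (95/17, -60/17) → (31/17, 108/17); (120/17, -6/17) → (-696/425, 2922/425); (74/17, -36/17) → (346/425, 2028/425)
T6 scale by (3, 2): (-3066/425, 4262/425) → (-9198/425, 8524/425); (111/425, 2923/425) → (333/425, 5846/425); (31/17, 108/17) → (93/17, 216/17); (-696/425, 2922/425) → (-2088/425, 5844/425); (346/425, 2028/425) → (1038/425, 4056/425)

image vertices: (-9198/425, 8524/425), (333/425, 5846/425), (93/17, 216/17), (-2088/425, 5844/425), (1038/425, 4056/425)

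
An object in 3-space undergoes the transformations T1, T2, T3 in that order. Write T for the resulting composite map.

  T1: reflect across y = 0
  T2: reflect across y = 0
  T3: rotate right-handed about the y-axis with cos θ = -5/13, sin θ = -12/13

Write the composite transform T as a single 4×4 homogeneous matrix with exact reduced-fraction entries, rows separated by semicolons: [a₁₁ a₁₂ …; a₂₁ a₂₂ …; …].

T = [-5/13 0 -12/13 0; 0 1 0 0; 12/13 0 -5/13 0; 0 0 0 1]

T1 = [1 0 0 0; 0 -1 0 0; 0 0 1 0; 0 0 0 1]
T2·T1 = [1 0 0 0; 0 1 0 0; 0 0 1 0; 0 0 0 1]
T3·…·T1 = [-5/13 0 -12/13 0; 0 1 0 0; 12/13 0 -5/13 0; 0 0 0 1]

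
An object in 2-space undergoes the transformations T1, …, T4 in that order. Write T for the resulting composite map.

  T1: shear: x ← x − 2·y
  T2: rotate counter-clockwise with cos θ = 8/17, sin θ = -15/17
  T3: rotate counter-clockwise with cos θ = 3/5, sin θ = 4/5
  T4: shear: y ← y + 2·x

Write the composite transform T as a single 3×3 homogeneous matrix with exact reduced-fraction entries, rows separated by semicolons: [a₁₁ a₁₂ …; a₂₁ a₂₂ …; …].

T = [84/85 -31/17 0; 31/17 -40/17 0; 0 0 1]

T1 = [1 -2 0; 0 1 0; 0 0 1]
T2·T1 = [8/17 -1/17 0; -15/17 38/17 0; 0 0 1]
T3·…·T1 = [84/85 -31/17 0; -13/85 22/17 0; 0 0 1]
T4·…·T1 = [84/85 -31/17 0; 31/17 -40/17 0; 0 0 1]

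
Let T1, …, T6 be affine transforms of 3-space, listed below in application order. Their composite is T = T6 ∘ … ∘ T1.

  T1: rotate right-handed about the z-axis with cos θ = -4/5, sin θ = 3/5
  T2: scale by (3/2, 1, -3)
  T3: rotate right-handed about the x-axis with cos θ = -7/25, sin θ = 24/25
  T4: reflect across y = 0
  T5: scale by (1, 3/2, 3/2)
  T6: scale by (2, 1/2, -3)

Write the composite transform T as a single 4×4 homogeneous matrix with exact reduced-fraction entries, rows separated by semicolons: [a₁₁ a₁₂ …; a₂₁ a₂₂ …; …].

T1 = [-4/5 -3/5 0 0; 3/5 -4/5 0 0; 0 0 1 0; 0 0 0 1]
T2·T1 = [-6/5 -9/10 0 0; 3/5 -4/5 0 0; 0 0 -3 0; 0 0 0 1]
T3·…·T1 = [-6/5 -9/10 0 0; -21/125 28/125 72/25 0; 72/125 -96/125 21/25 0; 0 0 0 1]
T4·…·T1 = [-6/5 -9/10 0 0; 21/125 -28/125 -72/25 0; 72/125 -96/125 21/25 0; 0 0 0 1]
T5·…·T1 = [-6/5 -9/10 0 0; 63/250 -42/125 -108/25 0; 108/125 -144/125 63/50 0; 0 0 0 1]
T6·…·T1 = [-12/5 -9/5 0 0; 63/500 -21/125 -54/25 0; -324/125 432/125 -189/50 0; 0 0 0 1]

T = [-12/5 -9/5 0 0; 63/500 -21/125 -54/25 0; -324/125 432/125 -189/50 0; 0 0 0 1]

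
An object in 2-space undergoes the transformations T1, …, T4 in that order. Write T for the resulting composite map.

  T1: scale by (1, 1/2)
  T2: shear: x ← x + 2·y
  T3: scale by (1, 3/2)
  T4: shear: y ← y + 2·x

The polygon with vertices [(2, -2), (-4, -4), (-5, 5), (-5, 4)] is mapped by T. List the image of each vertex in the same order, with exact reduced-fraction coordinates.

image vertices: (0, -3/2), (-8, -19), (0, 15/4), (-1, 1)

T1 scale by (1, 1/2): (2, -2) → (2, -1); (-4, -4) → (-4, -2); (-5, 5) → (-5, 5/2); (-5, 4) → (-5, 2)
T2 shear: x ← x + 2·y: (2, -1) → (0, -1); (-4, -2) → (-8, -2); (-5, 5/2) → (0, 5/2); (-5, 2) → (-1, 2)
T3 scale by (1, 3/2): (0, -1) → (0, -3/2); (-8, -2) → (-8, -3); (0, 5/2) → (0, 15/4); (-1, 2) → (-1, 3)
T4 shear: y ← y + 2·x: (0, -3/2) → (0, -3/2); (-8, -3) → (-8, -19); (0, 15/4) → (0, 15/4); (-1, 3) → (-1, 1)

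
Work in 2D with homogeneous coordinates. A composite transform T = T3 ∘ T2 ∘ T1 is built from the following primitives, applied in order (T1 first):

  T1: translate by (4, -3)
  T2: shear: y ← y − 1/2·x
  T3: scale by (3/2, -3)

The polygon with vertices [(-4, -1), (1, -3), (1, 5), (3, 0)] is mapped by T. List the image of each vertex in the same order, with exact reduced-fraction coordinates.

image vertices: (0, 12), (15/2, 51/2), (15/2, 3/2), (21/2, 39/2)

T1 translate by (4, -3): (-4, -1) → (0, -4); (1, -3) → (5, -6); (1, 5) → (5, 2); (3, 0) → (7, -3)
T2 shear: y ← y − 1/2·x: (0, -4) → (0, -4); (5, -6) → (5, -17/2); (5, 2) → (5, -1/2); (7, -3) → (7, -13/2)
T3 scale by (3/2, -3): (0, -4) → (0, 12); (5, -17/2) → (15/2, 51/2); (5, -1/2) → (15/2, 3/2); (7, -13/2) → (21/2, 39/2)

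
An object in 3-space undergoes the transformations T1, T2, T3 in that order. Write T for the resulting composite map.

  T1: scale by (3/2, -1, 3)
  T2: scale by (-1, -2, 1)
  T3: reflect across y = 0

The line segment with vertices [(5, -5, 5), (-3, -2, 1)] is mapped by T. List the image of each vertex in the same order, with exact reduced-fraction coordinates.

image vertices: (-15/2, 10, 15), (9/2, 4, 3)

T1 scale by (3/2, -1, 3): (5, -5, 5) → (15/2, 5, 15); (-3, -2, 1) → (-9/2, 2, 3)
T2 scale by (-1, -2, 1): (15/2, 5, 15) → (-15/2, -10, 15); (-9/2, 2, 3) → (9/2, -4, 3)
T3 reflect across y = 0: (-15/2, -10, 15) → (-15/2, 10, 15); (9/2, -4, 3) → (9/2, 4, 3)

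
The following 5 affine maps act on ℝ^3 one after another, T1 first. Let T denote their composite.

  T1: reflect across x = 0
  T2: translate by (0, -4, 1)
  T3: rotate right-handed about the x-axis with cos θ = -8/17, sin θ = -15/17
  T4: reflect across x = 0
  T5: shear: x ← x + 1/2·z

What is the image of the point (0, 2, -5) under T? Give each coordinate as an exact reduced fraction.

T1 reflect across x = 0: (0, 2, -5) → (0, 2, -5)
T2 translate by (0, -4, 1): (0, 2, -5) → (0, -2, -4)
T3 rotate right-handed about the x-axis with cos θ = -8/17, sin θ = -15/17: (0, -2, -4) → (0, -44/17, 62/17)
T4 reflect across x = 0: (0, -44/17, 62/17) → (0, -44/17, 62/17)
T5 shear: x ← x + 1/2·z: (0, -44/17, 62/17) → (31/17, -44/17, 62/17)

T(p) = (31/17, -44/17, 62/17)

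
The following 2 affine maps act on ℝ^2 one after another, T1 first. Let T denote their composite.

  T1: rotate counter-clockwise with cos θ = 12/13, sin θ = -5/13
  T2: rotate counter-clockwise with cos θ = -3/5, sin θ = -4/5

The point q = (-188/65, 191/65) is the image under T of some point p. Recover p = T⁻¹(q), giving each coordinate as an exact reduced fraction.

T1 = [12/13 5/13 0; -5/13 12/13 0; 0 0 1]
T2·T1 = [-56/65 33/65 0; -33/65 -56/65 0; 0 0 1]
det M = 1; M⁻¹ = [-56/65 -33/65 0; 33/65 -56/65 0; 0 0 1]
M⁻¹ · (-188/65, 191/65)ᵀ = (1, -4)ᵀ

p = (1, -4)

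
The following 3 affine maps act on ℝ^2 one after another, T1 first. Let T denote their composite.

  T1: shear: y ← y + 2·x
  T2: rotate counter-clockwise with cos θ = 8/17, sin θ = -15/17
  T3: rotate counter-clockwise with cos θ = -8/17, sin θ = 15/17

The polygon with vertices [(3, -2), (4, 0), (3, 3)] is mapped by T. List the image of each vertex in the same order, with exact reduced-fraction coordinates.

T1 shear: y ← y + 2·x: (3, -2) → (3, 4); (4, 0) → (4, 8); (3, 3) → (3, 9)
T2 rotate counter-clockwise with cos θ = 8/17, sin θ = -15/17: (3, 4) → (84/17, -13/17); (4, 8) → (152/17, 4/17); (3, 9) → (159/17, 27/17)
T3 rotate counter-clockwise with cos θ = -8/17, sin θ = 15/17: (84/17, -13/17) → (-477/289, 1364/289); (152/17, 4/17) → (-1276/289, 2248/289); (159/17, 27/17) → (-1677/289, 2169/289)

image vertices: (-477/289, 1364/289), (-1276/289, 2248/289), (-1677/289, 2169/289)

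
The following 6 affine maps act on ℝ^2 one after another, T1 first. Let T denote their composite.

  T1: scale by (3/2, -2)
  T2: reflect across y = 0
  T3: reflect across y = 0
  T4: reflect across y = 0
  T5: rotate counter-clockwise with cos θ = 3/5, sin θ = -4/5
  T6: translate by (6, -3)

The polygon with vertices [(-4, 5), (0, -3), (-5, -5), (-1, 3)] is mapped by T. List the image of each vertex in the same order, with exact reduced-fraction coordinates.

image vertices: (52/5, 39/5), (6/5, -33/5), (-13/2, -3), (99/10, 9/5)

T1 scale by (3/2, -2): (-4, 5) → (-6, -10); (0, -3) → (0, 6); (-5, -5) → (-15/2, 10); (-1, 3) → (-3/2, -6)
T2 reflect across y = 0: (-6, -10) → (-6, 10); (0, 6) → (0, -6); (-15/2, 10) → (-15/2, -10); (-3/2, -6) → (-3/2, 6)
T3 reflect across y = 0: (-6, 10) → (-6, -10); (0, -6) → (0, 6); (-15/2, -10) → (-15/2, 10); (-3/2, 6) → (-3/2, -6)
T4 reflect across y = 0: (-6, -10) → (-6, 10); (0, 6) → (0, -6); (-15/2, 10) → (-15/2, -10); (-3/2, -6) → (-3/2, 6)
T5 rotate counter-clockwise with cos θ = 3/5, sin θ = -4/5: (-6, 10) → (22/5, 54/5); (0, -6) → (-24/5, -18/5); (-15/2, -10) → (-25/2, 0); (-3/2, 6) → (39/10, 24/5)
T6 translate by (6, -3): (22/5, 54/5) → (52/5, 39/5); (-24/5, -18/5) → (6/5, -33/5); (-25/2, 0) → (-13/2, -3); (39/10, 24/5) → (99/10, 9/5)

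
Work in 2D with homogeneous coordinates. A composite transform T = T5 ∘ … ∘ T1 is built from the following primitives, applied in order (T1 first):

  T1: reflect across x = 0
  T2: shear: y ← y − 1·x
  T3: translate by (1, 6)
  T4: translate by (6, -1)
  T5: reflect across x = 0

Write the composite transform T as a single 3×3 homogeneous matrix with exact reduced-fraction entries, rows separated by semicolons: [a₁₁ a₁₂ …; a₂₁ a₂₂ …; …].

T = [1 0 -7; 1 1 5; 0 0 1]

T1 = [-1 0 0; 0 1 0; 0 0 1]
T2·T1 = [-1 0 0; 1 1 0; 0 0 1]
T3·…·T1 = [-1 0 1; 1 1 6; 0 0 1]
T4·…·T1 = [-1 0 7; 1 1 5; 0 0 1]
T5·…·T1 = [1 0 -7; 1 1 5; 0 0 1]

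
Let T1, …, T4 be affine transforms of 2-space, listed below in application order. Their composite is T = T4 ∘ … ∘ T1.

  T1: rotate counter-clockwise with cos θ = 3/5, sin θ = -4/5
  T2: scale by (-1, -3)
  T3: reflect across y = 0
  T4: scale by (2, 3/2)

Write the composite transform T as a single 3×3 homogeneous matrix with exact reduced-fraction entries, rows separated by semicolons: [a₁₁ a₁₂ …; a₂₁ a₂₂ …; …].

T = [-6/5 -8/5 0; -18/5 27/10 0; 0 0 1]

T1 = [3/5 4/5 0; -4/5 3/5 0; 0 0 1]
T2·T1 = [-3/5 -4/5 0; 12/5 -9/5 0; 0 0 1]
T3·…·T1 = [-3/5 -4/5 0; -12/5 9/5 0; 0 0 1]
T4·…·T1 = [-6/5 -8/5 0; -18/5 27/10 0; 0 0 1]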